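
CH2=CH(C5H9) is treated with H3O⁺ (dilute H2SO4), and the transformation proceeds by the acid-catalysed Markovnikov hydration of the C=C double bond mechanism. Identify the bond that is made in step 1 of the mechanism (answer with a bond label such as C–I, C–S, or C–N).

Step 1: Protonation of the alkene by H3O⁺: the π bond acts as the nucleophile and picks up H⁺, giving the more stable (Markovnikov) secondary carbocation. H2O is released.
The bond formed in this step is the C–H bond.

C–H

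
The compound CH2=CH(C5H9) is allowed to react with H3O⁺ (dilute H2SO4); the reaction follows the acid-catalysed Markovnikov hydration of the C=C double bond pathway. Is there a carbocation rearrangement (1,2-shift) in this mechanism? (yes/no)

yes

The first-formed carbocation is secondary.
The adjacent cyclopentyl carbon already bears 2 other carbon substituents and has a hydrogen to migrate; after a 1,2-hydride shift from that carbon the positive charge sits on a tertiary centre.
Tertiary is more stable than secondary, so the shift occurs.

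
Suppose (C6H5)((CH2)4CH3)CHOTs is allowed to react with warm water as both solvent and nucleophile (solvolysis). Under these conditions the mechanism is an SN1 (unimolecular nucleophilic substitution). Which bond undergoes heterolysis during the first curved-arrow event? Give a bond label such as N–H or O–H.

Step 1: Ionisation: the C–O σ-bond cleaves heterolytically; both bonding electrons depart with TsO⁻, leaving a secondary carbocation at the α-carbon.
The bond broken in this step is the C–O bond.

C–O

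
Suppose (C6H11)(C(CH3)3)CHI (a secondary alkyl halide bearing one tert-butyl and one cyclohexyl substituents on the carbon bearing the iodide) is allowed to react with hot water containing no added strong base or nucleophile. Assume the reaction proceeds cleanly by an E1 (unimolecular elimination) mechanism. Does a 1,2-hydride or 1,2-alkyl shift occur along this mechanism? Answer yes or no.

yes

The first-formed carbocation is secondary.
The adjacent cyclohexyl carbon already bears 2 other carbon substituents and has a hydrogen to migrate; after a 1,2-hydride shift from that carbon the positive charge sits on a tertiary centre.
Tertiary is more stable than secondary, so the shift occurs.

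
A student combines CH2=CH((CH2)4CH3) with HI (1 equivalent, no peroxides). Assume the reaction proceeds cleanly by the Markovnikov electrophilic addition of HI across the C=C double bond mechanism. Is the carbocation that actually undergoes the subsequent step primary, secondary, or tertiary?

Step 1: Electrophilic addition begins with the π(C=C) electrons forming a bond to the proton of HI. Following Markovnikov's rule, the resulting cation is secondary. The H–I bond breaks heterolytically, releasing I⁻.
No single 1,2-shift to an adjacent carbon would give a more-substituted cation, so no rearrangement occurs.

secondary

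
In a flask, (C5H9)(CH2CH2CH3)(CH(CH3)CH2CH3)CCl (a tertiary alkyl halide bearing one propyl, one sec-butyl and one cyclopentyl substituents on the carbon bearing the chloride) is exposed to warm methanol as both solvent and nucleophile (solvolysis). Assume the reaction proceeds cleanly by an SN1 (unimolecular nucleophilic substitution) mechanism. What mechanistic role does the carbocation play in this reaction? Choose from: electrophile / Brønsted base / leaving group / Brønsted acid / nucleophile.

electrophile

Step 2: A lone pair on the oxygen of CH3OH attacks the carbocation, forming a new C–O σ-bond and an oxonium ion.
The carbocation accepts an electron pair into an empty or π* orbital — it is the electrophile.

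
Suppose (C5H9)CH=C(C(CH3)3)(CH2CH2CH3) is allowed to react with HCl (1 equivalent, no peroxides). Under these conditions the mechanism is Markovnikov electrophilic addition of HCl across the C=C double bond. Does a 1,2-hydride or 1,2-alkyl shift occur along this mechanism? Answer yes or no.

no

The first-formed carbocation is tertiary.
No single 1,2-shift to an adjacent carbon would produce a more-substituted cation than the one already present, so no rearrangement occurs.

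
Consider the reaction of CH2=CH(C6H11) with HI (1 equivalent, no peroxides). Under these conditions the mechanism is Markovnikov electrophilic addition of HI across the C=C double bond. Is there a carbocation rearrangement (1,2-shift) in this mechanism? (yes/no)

The first-formed carbocation is secondary.
The adjacent cyclohexyl carbon already bears 2 other carbon substituents and has a hydrogen to migrate; after a 1,2-hydride shift from that carbon the positive charge sits on a tertiary centre.
Tertiary is more stable than secondary, so the shift occurs.

yes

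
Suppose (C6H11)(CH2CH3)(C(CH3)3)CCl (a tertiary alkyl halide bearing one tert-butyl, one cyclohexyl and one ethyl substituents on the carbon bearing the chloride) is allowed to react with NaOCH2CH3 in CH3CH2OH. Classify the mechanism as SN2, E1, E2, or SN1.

E2

Conditions: a strong base with a tertiary substrate bearing a β-hydrogen.
These conditions are the textbook signature of the E2 pathway.
A strong (often hindered) base removes a β-H in concert with loss of the leaving group — bimolecular elimination.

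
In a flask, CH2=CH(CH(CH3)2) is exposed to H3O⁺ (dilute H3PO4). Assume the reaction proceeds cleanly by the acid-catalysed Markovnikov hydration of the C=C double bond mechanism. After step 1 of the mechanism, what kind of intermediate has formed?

secondary carbocation

Step 1: Protonation of the alkene by H3O⁺: the π bond acts as the nucleophile and picks up H⁺, giving the more stable (Markovnikov) secondary carbocation. H2O is released.
After step 1 the species present is a secondary carbocation.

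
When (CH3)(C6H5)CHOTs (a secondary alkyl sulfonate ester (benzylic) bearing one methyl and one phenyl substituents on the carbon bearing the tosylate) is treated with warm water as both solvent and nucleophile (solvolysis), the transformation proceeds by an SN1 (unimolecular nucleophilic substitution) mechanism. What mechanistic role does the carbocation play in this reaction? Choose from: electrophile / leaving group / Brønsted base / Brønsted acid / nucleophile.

Step 2: H2O donates an oxygen lone pair into the empty p orbital of the cation, giving a protonated alcohol (an oxonium ion).
The carbocation accepts an electron pair into an empty or π* orbital — it is the electrophile.

electrophile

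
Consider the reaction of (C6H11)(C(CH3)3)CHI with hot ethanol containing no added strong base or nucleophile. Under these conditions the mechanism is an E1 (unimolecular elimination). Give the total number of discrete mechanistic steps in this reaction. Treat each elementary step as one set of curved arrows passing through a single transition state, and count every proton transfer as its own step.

Step 1: Rate-determining heterolysis of the C–I bond gives I⁻ and a secondary carbocation.
Step 2: Carbocation rearrangement: a 1,2-hydride shift from the adjacent cyclohexyl carbon converts the initially-formed secondary cation into the more stable tertiary cation.
Step 3: An ethanol molecule (solvent) deprotonates a β-carbon; as the C–H bond breaks, those electrons form the new alkene π bond.
Total: 3 elementary steps.

3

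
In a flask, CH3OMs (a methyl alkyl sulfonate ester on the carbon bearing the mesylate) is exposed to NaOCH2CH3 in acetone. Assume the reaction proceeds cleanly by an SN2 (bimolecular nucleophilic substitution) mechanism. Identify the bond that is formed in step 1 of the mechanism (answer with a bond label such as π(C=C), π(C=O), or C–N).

Step 1: CH3CH2O⁻ attacks the back face of the α-carbon while MsO⁻ departs with the C–O bonding pair — a single concerted displacement through a pentacoordinate transition state.
The bond formed in this step is the C–O bond.

C–O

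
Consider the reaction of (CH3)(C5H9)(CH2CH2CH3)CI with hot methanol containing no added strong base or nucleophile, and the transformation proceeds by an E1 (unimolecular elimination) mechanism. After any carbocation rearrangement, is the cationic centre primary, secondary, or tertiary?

tertiary

Step 1: Ionisation: the C–I σ-bond cleaves heterolytically; both bonding electrons depart with I⁻, leaving a tertiary carbocation at the α-carbon.
No single 1,2-shift to an adjacent carbon would give a more-substituted cation, so no rearrangement occurs.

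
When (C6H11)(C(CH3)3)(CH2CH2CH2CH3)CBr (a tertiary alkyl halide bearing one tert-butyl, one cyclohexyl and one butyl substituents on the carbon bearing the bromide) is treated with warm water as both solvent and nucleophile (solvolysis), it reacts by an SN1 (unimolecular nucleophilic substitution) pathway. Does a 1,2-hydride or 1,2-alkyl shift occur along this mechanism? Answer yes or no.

no

The first-formed carbocation is tertiary.
No single 1,2-shift to an adjacent carbon would produce a more-substituted cation than the one already present, so no rearrangement occurs.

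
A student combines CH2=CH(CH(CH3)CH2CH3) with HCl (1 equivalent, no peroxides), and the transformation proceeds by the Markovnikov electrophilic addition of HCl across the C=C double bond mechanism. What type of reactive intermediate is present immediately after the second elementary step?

tertiary carbocation

Step 1: Protonation of the alkene by HCl: the π bond acts as the nucleophile and picks up H⁺, giving the more stable (Markovnikov) secondary carbocation. The H–Cl bond breaks heterolytically, releasing Cl⁻.
Step 2: A 1,2-hydride shift from the adjacent sec-butyl carbon moves the positive charge from the secondary centre to an adjacent carbon, generating a more stable tertiary carbocation.
After step 2 the species present is a tertiary carbocation.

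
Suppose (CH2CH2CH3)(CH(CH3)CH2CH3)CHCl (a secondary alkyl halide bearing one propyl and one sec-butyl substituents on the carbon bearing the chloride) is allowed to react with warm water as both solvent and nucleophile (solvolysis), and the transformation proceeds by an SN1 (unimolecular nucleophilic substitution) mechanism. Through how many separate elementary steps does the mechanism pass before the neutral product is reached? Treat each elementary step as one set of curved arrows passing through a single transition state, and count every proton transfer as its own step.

Step 1: The C–Cl bond breaks with both electrons going to the chloride; Cl⁻ leaves and a secondary carbocation remains.
Step 2: A hydride (H with its bonding pair) migrates from the adjacent sec-butyl carbon to the cationic centre — a 1,2-hydride shift — upgrading the secondary cation to a tertiary one.
Step 3: H2O donates an oxygen lone pair into the empty p orbital of the cation, giving a protonated alcohol (an oxonium ion).
Step 4: Proton transfer from the O–H of the oxonium ion to a solvent molecule delivers the neutral alcohol.
Total: 4 elementary steps.

4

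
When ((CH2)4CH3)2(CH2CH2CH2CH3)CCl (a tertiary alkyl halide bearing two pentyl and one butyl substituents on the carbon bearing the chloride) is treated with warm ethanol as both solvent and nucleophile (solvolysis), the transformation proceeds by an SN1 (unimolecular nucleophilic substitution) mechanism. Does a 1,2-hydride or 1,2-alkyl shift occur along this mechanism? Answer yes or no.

no

The first-formed carbocation is tertiary.
No single 1,2-shift to an adjacent carbon would produce a more-substituted cation than the one already present, so no rearrangement occurs.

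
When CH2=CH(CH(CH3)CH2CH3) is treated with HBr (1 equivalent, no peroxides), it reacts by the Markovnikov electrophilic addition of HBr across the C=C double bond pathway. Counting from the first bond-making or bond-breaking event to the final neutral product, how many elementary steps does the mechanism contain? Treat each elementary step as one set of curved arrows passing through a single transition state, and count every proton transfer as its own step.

3

Step 1: Protonation of the alkene by HBr: the π bond acts as the nucleophile and picks up H⁺, giving the more stable (Markovnikov) secondary carbocation. The H–Br bond breaks heterolytically, releasing Br⁻.
Step 2: A hydride (H with its bonding pair) migrates from the adjacent sec-butyl carbon to the cationic centre — a 1,2-hydride shift — upgrading the secondary cation to a tertiary one.
Step 3: The Br⁻ anion donates a lone pair to the carbocation, forming the new C–Br σ-bond and giving the neutral alkyl halide.
Total: 3 elementary steps.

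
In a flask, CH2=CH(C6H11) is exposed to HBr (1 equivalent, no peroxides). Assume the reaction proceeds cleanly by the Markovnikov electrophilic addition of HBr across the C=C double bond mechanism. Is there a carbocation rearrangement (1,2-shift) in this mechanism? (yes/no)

yes

The first-formed carbocation is secondary.
The adjacent cyclohexyl carbon already bears 2 other carbon substituents and has a hydrogen to migrate; after a 1,2-hydride shift from that carbon the positive charge sits on a tertiary centre.
Tertiary is more stable than secondary, so the shift occurs.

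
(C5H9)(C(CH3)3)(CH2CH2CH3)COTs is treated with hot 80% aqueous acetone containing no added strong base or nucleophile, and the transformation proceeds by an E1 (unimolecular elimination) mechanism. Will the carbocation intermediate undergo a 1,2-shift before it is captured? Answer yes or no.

no

The first-formed carbocation is tertiary.
No single 1,2-shift to an adjacent carbon would produce a more-substituted cation than the one already present, so no rearrangement occurs.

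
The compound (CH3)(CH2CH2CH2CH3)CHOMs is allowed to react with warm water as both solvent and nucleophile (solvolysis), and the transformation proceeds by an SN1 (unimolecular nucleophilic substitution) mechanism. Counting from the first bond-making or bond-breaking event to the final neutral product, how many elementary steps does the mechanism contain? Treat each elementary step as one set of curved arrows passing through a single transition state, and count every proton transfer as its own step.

3

Step 1: Ionisation: the C–O σ-bond cleaves heterolytically; both bonding electrons depart with MsO⁻, leaving a secondary carbocation at the α-carbon.
(No 1,2-shift: no single shift to an adjacent carbon would give a more stable cation.)
Step 2: Nucleophilic capture: the oxygen of H2O bonds to the cationic carbon, producing an oxonium-ion intermediate.
Step 3: Deprotonation of the oxonium oxygen by solvent water yields the neutral alcohol.
Total: 3 elementary steps.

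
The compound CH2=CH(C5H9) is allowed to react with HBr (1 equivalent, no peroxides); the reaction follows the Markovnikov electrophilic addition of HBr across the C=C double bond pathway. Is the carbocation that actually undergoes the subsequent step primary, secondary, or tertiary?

tertiary

Step 1: Electrophilic addition begins with the π(C=C) electrons forming a bond to the proton of HBr. Following Markovnikov's rule, the resulting cation is secondary. The H–Br bond breaks heterolytically, releasing Br⁻.
Step 2: A 1,2-hydride shift from the adjacent cyclopentyl carbon moves the positive charge from the secondary centre to an adjacent carbon, generating a more stable tertiary carbocation.
The cation rearranges from secondary to tertiary via a 1,2-hydride shift from the adjacent cyclopentyl carbon; the tertiary cation is what reacts next.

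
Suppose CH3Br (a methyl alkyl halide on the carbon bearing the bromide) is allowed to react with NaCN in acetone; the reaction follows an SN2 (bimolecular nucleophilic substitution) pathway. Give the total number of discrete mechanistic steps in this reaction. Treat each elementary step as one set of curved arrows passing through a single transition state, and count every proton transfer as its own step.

Step 1: The cyanide nucleophile donates a lone pair from C to the α-carbon in a backside attack; simultaneously the C–Br σ-bond breaks and both of its electrons leave with Br⁻. One concerted step with inversion of configuration.
Total: 1 elementary step.

1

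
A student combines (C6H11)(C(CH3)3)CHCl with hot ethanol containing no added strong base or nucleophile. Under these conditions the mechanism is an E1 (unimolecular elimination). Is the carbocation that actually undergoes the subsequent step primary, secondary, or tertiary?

tertiary

Step 1: Ionisation: the C–Cl σ-bond cleaves heterolytically; both bonding electrons depart with Cl⁻, leaving a secondary carbocation at the α-carbon.
Step 2: A hydride (H with its bonding pair) migrates from the adjacent cyclohexyl carbon to the cationic centre — a 1,2-hydride shift — upgrading the secondary cation to a tertiary one.
The cation rearranges from secondary to tertiary via a 1,2-hydride shift from the adjacent cyclohexyl carbon; the tertiary cation is what reacts next.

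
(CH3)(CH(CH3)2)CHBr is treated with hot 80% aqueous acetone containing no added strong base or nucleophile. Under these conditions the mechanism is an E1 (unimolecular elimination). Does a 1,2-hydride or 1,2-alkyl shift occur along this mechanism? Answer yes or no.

The first-formed carbocation is secondary.
The adjacent isopropyl carbon already bears 2 other carbon substituents and has a hydrogen to migrate; after a 1,2-hydride shift from that carbon the positive charge sits on a tertiary centre.
Tertiary is more stable than secondary, so the shift occurs.

yes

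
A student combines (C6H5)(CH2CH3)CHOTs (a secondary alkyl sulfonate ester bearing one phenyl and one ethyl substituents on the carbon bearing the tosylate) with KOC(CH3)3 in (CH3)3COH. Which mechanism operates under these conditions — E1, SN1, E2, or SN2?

E2

Conditions: a strong/bulky base with a secondary substrate bearing a β-hydrogen.
These conditions are the textbook signature of the E2 pathway.
A strong (often hindered) base removes a β-H in concert with loss of the leaving group — bimolecular elimination.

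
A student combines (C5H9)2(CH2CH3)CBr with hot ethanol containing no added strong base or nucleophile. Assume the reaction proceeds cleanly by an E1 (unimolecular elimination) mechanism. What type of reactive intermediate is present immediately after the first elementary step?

Step 1: Ionisation: the C–Br σ-bond cleaves heterolytically; both bonding electrons depart with Br⁻, leaving a tertiary carbocation at the α-carbon.
After step 1 the species present is a tertiary carbocation.

tertiary carbocation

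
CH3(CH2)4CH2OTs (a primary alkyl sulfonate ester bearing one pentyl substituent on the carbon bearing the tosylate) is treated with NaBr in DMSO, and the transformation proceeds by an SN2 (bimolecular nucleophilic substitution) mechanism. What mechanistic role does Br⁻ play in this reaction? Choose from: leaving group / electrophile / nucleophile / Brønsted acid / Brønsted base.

Step 1: Backside attack by Br⁻ on the carbon bearing the tosylate: the new C–Br bond forms as the C–O bond breaks, with Walden inversion at carbon.
Br⁻ donates an electron pair to form a new σ-bond to carbon — it is the nucleophile.

nucleophile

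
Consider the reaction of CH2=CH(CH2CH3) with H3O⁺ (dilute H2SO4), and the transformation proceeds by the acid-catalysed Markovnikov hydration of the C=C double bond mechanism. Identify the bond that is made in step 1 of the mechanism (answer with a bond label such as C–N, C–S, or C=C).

Step 1: Protonation of the alkene by H3O⁺: the π bond acts as the nucleophile and picks up H⁺, giving the more stable (Markovnikov) secondary carbocation. H2O is released.
The bond formed in this step is the C–H bond.

C–H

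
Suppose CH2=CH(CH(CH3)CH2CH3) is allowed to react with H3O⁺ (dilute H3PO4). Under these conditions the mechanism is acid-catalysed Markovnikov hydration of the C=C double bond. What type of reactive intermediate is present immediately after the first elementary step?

Step 1: Protonation of the alkene by H3O⁺: the π bond acts as the nucleophile and picks up H⁺, giving the more stable (Markovnikov) secondary carbocation. H2O is released.
After step 1 the species present is a secondary carbocation.

secondary carbocation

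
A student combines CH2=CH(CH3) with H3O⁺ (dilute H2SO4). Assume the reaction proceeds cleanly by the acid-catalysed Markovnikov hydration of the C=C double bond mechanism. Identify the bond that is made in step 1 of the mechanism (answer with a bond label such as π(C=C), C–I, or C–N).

C–H

Step 1: Protonation of the alkene by H3O⁺: the π bond acts as the nucleophile and picks up H⁺, giving the more stable (Markovnikov) secondary carbocation. H2O is released.
The bond formed in this step is the C–H bond.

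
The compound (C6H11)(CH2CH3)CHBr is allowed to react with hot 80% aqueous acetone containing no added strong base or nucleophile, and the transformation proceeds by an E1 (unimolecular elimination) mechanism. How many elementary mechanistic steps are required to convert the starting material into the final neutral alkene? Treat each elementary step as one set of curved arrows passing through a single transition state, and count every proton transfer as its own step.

Step 1: Rate-determining heterolysis of the C–Br bond gives Br⁻ and a secondary carbocation.
Step 2: A hydride (H with its bonding pair) migrates from the adjacent cyclohexyl carbon to the cationic centre — a 1,2-hydride shift — upgrading the secondary cation to a tertiary one.
Step 3: Loss of a β-proton to a water molecule of the solvent: the C–H bonding pair collapses toward the cationic carbon to form the C=C π bond, yielding the alkene.
Total: 3 elementary steps.

3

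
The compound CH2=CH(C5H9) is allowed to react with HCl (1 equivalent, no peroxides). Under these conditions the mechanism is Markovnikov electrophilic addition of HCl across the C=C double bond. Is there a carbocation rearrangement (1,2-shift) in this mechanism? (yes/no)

The first-formed carbocation is secondary.
The adjacent cyclopentyl carbon already bears 2 other carbon substituents and has a hydrogen to migrate; after a 1,2-hydride shift from that carbon the positive charge sits on a tertiary centre.
Tertiary is more stable than secondary, so the shift occurs.

yes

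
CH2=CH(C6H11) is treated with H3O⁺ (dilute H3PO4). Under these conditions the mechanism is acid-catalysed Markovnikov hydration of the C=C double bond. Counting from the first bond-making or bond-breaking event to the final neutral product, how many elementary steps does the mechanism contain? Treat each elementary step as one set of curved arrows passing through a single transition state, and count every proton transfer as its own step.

4

Step 1: Protonation of the alkene by H3O⁺: the π bond acts as the nucleophile and picks up H⁺, giving the more stable (Markovnikov) secondary carbocation. H2O is released.
Step 2: Carbocation rearrangement: a 1,2-hydride shift from the adjacent cyclohexyl carbon converts the initially-formed secondary cation into the more stable tertiary cation.
Step 3: Water acts as the nucleophile: an oxygen lone pair bonds to the cationic carbon, giving an oxonium-ion intermediate.
Step 4: H2O removes a proton from the oxonium oxygen, regenerating H3O⁺ and giving the neutral alcohol.
Total: 4 elementary steps.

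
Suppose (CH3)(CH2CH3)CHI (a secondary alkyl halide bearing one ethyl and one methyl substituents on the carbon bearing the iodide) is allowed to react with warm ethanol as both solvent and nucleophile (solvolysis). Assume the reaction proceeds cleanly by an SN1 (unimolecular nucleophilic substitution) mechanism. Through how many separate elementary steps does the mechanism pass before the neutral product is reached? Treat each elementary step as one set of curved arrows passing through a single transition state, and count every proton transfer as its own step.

3

Step 1: Ionisation: the C–I σ-bond cleaves heterolytically; both bonding electrons depart with I⁻, leaving a secondary carbocation at the α-carbon.
(No 1,2-shift: no single shift to an adjacent carbon would give a more stable cation.)
Step 2: CH3CH2OH donates an oxygen lone pair into the empty p orbital of the cation, giving a protonated ether (an oxonium ion).
Step 3: A second solvent molecule removes the proton on oxygen, giving the neutral ether product.
Total: 3 elementary steps.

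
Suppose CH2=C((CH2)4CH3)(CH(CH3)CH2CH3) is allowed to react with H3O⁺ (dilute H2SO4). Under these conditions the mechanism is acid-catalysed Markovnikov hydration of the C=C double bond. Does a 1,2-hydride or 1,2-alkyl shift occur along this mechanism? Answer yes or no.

no

The first-formed carbocation is tertiary.
No single 1,2-shift to an adjacent carbon would produce a more-substituted cation than the one already present, so no rearrangement occurs.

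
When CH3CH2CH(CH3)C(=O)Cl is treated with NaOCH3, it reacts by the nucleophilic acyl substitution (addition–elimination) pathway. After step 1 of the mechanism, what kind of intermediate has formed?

tetrahedral intermediate

Step 1: CH3O⁻ adds to the carbonyl carbon; the C=O π electrons shift onto oxygen and a tetrahedral alkoxide intermediate forms.
After step 1 the species present is a tetrahedral intermediate.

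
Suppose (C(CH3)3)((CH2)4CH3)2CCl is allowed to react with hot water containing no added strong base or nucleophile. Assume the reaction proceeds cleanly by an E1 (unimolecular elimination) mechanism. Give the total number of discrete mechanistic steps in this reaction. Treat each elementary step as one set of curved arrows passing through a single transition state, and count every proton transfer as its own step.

Step 1: Unassisted departure of Cl⁻ (taking the C–Cl bonding pair) generates a tertiary carbocation.
(No 1,2-shift: no single shift to an adjacent carbon would give a more stable cation.)
Step 2: Loss of a β-proton to a water molecule of the solvent: the C–H bonding pair collapses toward the cationic carbon to form the C=C π bond, yielding the alkene.
Total: 2 elementary steps.

2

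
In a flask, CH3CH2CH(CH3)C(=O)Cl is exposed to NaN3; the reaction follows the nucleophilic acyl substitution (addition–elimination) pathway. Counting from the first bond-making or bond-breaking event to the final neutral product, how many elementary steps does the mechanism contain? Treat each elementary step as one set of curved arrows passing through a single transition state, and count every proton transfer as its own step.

2

Step 1: Nucleophilic addition of N3⁻ to the acyl carbon breaks the π(C=O) bond and yields a tetrahedral, anionic intermediate.
Step 2: Elimination step: re-formation of the carbonyl π bond drives out Cl⁻, giving the new acyl compound.
Total: 2 elementary steps.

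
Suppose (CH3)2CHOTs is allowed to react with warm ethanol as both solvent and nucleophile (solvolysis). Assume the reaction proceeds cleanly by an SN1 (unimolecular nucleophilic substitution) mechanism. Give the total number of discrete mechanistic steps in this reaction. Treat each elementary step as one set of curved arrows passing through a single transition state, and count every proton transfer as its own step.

3

Step 1: The C–O bond breaks with both electrons going to the tosylate; TsO⁻ leaves and a secondary carbocation remains.
(No 1,2-shift: no single shift to an adjacent carbon would give a more stable cation.)
Step 2: Nucleophilic capture: the oxygen of CH3CH2OH bonds to the cationic carbon, producing an oxonium-ion intermediate.
Step 3: Deprotonation of the oxonium oxygen by solvent ethanol yields the neutral ether.
Total: 3 elementary steps.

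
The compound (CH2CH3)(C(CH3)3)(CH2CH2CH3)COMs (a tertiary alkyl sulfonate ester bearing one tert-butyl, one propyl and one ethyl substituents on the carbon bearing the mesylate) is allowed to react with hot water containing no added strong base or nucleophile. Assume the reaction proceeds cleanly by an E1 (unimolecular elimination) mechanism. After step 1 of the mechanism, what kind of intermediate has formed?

Step 1: Ionisation: the C–O σ-bond cleaves heterolytically; both bonding electrons depart with MsO⁻, leaving a tertiary carbocation at the α-carbon.
After step 1 the species present is a tertiary carbocation.

tertiary carbocation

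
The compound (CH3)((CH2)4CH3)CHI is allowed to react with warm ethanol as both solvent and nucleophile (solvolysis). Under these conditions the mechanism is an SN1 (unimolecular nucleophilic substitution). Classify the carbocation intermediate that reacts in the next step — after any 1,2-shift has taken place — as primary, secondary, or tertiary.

secondary

Step 1: Ionisation: the C–I σ-bond cleaves heterolytically; both bonding electrons depart with I⁻, leaving a secondary carbocation at the α-carbon.
No single 1,2-shift to an adjacent carbon would give a more-substituted cation, so no rearrangement occurs.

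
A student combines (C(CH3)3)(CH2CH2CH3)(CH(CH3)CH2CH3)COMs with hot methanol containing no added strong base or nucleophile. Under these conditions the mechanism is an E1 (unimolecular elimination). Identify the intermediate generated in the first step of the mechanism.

Step 1: Rate-determining heterolysis of the C–O bond gives MsO⁻ and a tertiary carbocation.
After step 1 the species present is a tertiary carbocation.

tertiary carbocation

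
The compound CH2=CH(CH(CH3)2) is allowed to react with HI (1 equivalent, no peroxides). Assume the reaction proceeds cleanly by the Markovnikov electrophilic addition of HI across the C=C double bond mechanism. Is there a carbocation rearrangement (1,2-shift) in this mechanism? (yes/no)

The first-formed carbocation is secondary.
The adjacent isopropyl carbon already bears 2 other carbon substituents and has a hydrogen to migrate; after a 1,2-hydride shift from that carbon the positive charge sits on a tertiary centre.
Tertiary is more stable than secondary, so the shift occurs.

yes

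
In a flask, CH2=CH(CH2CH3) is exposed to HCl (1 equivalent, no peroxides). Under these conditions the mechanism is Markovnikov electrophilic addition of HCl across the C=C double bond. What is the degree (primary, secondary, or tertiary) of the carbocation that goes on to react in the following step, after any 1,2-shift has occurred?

Step 1: The π electrons of the C=C bond attack a proton of HCl; Markovnikov addition places the new C–H on the less-substituted alkene carbon, so the positive charge ends up on the more-substituted carbon — a secondary carbocation. The H–Cl bond breaks heterolytically, releasing Cl⁻.
No single 1,2-shift to an adjacent carbon would give a more-substituted cation, so no rearrangement occurs.

secondary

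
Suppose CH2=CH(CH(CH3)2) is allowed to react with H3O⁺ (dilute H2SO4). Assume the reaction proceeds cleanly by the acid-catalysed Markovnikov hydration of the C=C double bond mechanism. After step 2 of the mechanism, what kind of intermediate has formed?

tertiary carbocation

Step 1: The π electrons of the C=C bond attack a proton of H3O⁺; Markovnikov addition places the new C–H on the less-substituted alkene carbon, so the positive charge ends up on the more-substituted carbon — a secondary carbocation. H2O is released.
Step 2: Carbocation rearrangement: a 1,2-hydride shift from the adjacent isopropyl carbon converts the initially-formed secondary cation into the more stable tertiary cation.
After step 2 the species present is a tertiary carbocation.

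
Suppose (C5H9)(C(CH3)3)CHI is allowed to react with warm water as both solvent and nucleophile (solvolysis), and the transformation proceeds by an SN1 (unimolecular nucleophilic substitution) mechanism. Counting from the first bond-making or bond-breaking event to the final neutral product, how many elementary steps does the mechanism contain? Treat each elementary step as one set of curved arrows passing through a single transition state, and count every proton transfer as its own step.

4

Step 1: Rate-determining heterolysis of the C–I bond gives I⁻ and a secondary carbocation.
Step 2: A hydride (H with its bonding pair) migrates from the adjacent cyclopentyl carbon to the cationic centre — a 1,2-hydride shift — upgrading the secondary cation to a tertiary one.
Step 3: H2O donates an oxygen lone pair into the empty p orbital of the cation, giving a protonated alcohol (an oxonium ion).
Step 4: Deprotonation of the oxonium oxygen by solvent water yields the neutral alcohol.
Total: 4 elementary steps.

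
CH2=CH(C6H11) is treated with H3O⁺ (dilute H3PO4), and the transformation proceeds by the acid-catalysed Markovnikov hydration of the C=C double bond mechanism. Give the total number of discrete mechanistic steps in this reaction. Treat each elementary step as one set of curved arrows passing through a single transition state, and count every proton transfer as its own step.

Step 1: The π electrons of the C=C bond attack a proton of H3O⁺; Markovnikov addition places the new C–H on the less-substituted alkene carbon, so the positive charge ends up on the more-substituted carbon — a secondary carbocation. H2O is released.
Step 2: A hydride (H with its bonding pair) migrates from the adjacent cyclohexyl carbon to the cationic centre — a 1,2-hydride shift — upgrading the secondary cation to a tertiary one.
Step 3: Water acts as the nucleophile: an oxygen lone pair bonds to the cationic carbon, giving an oxonium-ion intermediate.
Step 4: Proton transfer from the O–H of the oxonium ion to H2O completes the catalytic cycle and yields the alcohol.
Total: 4 elementary steps.

4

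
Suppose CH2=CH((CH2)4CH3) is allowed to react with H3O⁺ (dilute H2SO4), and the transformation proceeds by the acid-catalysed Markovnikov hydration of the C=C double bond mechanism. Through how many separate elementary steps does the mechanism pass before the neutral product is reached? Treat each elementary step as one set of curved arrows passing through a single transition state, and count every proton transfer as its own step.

Step 1: The π electrons of the C=C bond attack a proton of H3O⁺; Markovnikov addition places the new C–H on the less-substituted alkene carbon, so the positive charge ends up on the more-substituted carbon — a secondary carbocation. H2O is released.
(No 1,2-shift: no single shift to an adjacent carbon would give a more stable cation.)
Step 2: A lone pair on the oxygen of H2O attacks the carbocation, forming a C–O bond and an oxonium ion (a protonated alcohol).
Step 3: H2O removes a proton from the oxonium oxygen, regenerating H3O⁺ and giving the neutral alcohol.
Total: 3 elementary steps.

3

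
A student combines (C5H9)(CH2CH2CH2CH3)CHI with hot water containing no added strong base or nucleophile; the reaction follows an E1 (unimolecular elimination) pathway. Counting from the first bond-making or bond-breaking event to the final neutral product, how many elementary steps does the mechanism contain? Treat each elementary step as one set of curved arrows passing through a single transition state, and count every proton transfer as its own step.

3

Step 1: Unassisted departure of I⁻ (taking the C–I bonding pair) generates a secondary carbocation.
Step 2: Carbocation rearrangement: a 1,2-hydride shift from the adjacent cyclopentyl carbon converts the initially-formed secondary cation into the more stable tertiary cation.
Step 3: Loss of a β-proton to a water molecule of the solvent: the C–H bonding pair collapses toward the cationic carbon to form the C=C π bond, yielding the alkene.
Total: 3 elementary steps.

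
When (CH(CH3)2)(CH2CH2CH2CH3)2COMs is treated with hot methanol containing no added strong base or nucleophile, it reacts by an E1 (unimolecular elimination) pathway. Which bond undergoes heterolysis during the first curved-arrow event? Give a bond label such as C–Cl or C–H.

C–O

Step 1: Unassisted departure of MsO⁻ (taking the C–O bonding pair) generates a tertiary carbocation.
The bond broken in this step is the C–O bond.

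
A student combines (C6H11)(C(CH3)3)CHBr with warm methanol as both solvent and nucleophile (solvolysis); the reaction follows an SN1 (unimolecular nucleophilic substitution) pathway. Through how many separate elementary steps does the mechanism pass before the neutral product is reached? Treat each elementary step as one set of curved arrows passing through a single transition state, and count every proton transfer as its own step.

Step 1: Rate-determining heterolysis of the C–Br bond gives Br⁻ and a secondary carbocation.
Step 2: A hydride (H with its bonding pair) migrates from the adjacent cyclohexyl carbon to the cationic centre — a 1,2-hydride shift — upgrading the secondary cation to a tertiary one.
Step 3: Nucleophilic capture: the oxygen of CH3OH bonds to the cationic carbon, producing an oxonium-ion intermediate.
Step 4: Proton transfer from the O–H of the oxonium ion to a solvent molecule delivers the neutral ether.
Total: 4 elementary steps.

4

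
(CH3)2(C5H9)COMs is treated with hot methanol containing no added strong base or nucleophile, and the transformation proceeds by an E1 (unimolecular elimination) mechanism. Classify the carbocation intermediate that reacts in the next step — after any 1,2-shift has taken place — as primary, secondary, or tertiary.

Step 1: The C–O bond breaks with both electrons going to the mesylate; MsO⁻ leaves and a tertiary carbocation remains.
No single 1,2-shift to an adjacent carbon would give a more-substituted cation, so no rearrangement occurs.

tertiary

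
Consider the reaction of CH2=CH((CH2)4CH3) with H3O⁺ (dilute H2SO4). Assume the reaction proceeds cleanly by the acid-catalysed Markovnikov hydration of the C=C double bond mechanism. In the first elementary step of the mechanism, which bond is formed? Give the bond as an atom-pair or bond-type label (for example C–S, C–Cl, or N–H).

C–H

Step 1: Electrophilic addition begins with the π(C=C) electrons forming a bond to the proton of H3O⁺. Following Markovnikov's rule, the resulting cation is secondary. H2O is released.
The bond formed in this step is the C–H bond.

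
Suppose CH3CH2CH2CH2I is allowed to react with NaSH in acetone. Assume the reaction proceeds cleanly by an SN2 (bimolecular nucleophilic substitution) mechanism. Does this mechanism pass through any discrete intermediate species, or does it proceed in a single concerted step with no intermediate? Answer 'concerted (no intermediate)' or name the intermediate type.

concerted (no intermediate)

Backside attack by HS⁻ on the carbon bearing the iodide: the new C–S bond forms as the C–I bond breaks, with Walden inversion at carbon.
All bond changes occur in one transition state; no discrete intermediate is formed.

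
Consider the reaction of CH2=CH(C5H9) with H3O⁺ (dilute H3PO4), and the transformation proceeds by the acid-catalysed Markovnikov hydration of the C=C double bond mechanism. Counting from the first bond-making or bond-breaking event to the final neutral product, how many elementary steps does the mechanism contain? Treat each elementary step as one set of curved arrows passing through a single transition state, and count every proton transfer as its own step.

Step 1: Electrophilic addition begins with the π(C=C) electrons forming a bond to the proton of H3O⁺. Following Markovnikov's rule, the resulting cation is secondary. H2O is released.
Step 2: A 1,2-hydride shift from the adjacent cyclopentyl carbon moves the positive charge from the secondary centre to an adjacent carbon, generating a more stable tertiary carbocation.
Step 3: Nucleophilic capture of the cation by H2O produces the protonated alcohol (an oxonium ion).
Step 4: H2O removes a proton from the oxonium oxygen, regenerating H3O⁺ and giving the neutral alcohol.
Total: 4 elementary steps.

4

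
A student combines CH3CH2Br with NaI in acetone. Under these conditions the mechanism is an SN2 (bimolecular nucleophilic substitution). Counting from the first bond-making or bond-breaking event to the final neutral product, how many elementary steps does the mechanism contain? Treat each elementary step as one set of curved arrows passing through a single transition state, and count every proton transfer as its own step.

Step 1: The iodide nucleophile donates a lone pair from I to the α-carbon in a backside attack; simultaneously the C–Br σ-bond breaks and both of its electrons leave with Br⁻. One concerted step with inversion of configuration.
Total: 1 elementary step.

1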